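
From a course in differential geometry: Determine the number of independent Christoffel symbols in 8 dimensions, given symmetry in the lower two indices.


Christoffel symbols Gamma^k_{ij} are symmetric in i,j, so there are d * d(d+1)/2 independent symbols.
d = 8
d(d+1)/2 = 8 * 9 / 2 = 36
Total = 8 * 36 = 288

288


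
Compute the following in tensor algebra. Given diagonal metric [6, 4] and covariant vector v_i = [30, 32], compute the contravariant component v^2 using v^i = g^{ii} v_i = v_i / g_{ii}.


To raise an index with a diagonal metric: v^i = v_i / g_{ii}.
For index 2: v_2 = 32, g_{22} = 4
v^2 = 32 / 4 = 8

8


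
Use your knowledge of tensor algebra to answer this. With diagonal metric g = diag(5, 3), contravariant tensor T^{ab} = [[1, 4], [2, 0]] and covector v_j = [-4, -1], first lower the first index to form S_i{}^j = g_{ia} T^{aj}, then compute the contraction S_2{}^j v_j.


Step 1: lower the first index. For a diagonal metric, g_{ia} T^{aj} = g_{ii} T^{ij} (no sum on i).
g_{22} = 3
S_2{}^1 = 3 * T^{21} = 3 * 2 = 6
S_2{}^2 = 3 * T^{22} = 3 * 0 = 0
Step 2: contract S_2{}^j with v_j.
S_2{}^1 * v_1 = 6 * -4 = -24
S_2{}^2 * v_2 = 0 * -1 = 0
Result = -24 + 0 = -24

-24


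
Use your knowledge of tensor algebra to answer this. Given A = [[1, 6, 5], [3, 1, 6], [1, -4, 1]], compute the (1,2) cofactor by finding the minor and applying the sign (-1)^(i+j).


To find cofactor C_{12}, delete row 1 and column 2.
The resulting 2x2 submatrix is: [[3, 6], [1, 1]]
Minor M_{12} = 3*1 - 6*1
  = 3 - 6 = -3
Sign = (-1)^(1+2) = (-1)^3 = -1
Cofactor C_{12} = -1 * -3 = 3

3


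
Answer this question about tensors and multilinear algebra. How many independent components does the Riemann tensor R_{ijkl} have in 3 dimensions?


The Riemann tensor in d dimensions has d^2(d^2 - 1)/12 independent components.
d = 3, so d^2 = 9
d^2 - 1 = 8
d^2(d^2 - 1) = 9 * 8 = 72
Divide by 12: 72 / 12 = 6

6


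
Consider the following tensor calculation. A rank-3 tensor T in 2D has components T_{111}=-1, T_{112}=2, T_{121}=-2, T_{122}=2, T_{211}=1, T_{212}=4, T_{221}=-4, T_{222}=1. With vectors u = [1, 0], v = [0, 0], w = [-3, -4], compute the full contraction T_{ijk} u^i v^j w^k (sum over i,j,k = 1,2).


S = sum over i,j,k of T_{ijk} u_i v_j w_k. Expanding all 8 terms:
T_{111}*u_1*v_1*w_1 = -1*1*0*-3 = 0  (running total: 0)
T_{112}*u_1*v_1*w_2 = 2*1*0*-4 = 0  (running total: 0)
T_{121}*u_1*v_2*w_1 = -2*1*0*-3 = 0  (running total: 0)
T_{122}*u_1*v_2*w_2 = 2*1*0*-4 = 0  (running total: 0)
T_{211}*u_2*v_1*w_1 = 1*0*0*-3 = 0  (running total: 0)
T_{212}*u_2*v_1*w_2 = 4*0*0*-4 = 0  (running total: 0)
T_{221}*u_2*v_2*w_1 = -4*0*0*-3 = 0  (running total: 0)
T_{222}*u_2*v_2*w_2 = 1*0*0*-4 = 0  (running total: 0)
S = 0

0


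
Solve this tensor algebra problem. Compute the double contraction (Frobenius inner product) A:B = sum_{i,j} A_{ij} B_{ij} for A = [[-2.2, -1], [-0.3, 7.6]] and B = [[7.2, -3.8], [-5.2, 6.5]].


A:B = sum over all i,j of A_{ij} * B_{ij}.
Row 1: -2.2*7.2=-15.84, -1*-3.8=3.8 => row sum = -12.04
Row 2: -0.3*-5.2=1.56, 7.6*6.5=49.4 => row sum = 50.96
Total = -12.04 + 50.96 = 38.92

38.92


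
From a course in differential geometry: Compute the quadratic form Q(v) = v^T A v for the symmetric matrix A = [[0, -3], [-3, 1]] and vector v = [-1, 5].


First compute Av:
(Av)_1 = 0*-1 + -3*5 = -15
(Av)_2 = -3*-1 + 1*5 = 8
Av = [-15, 8]
Then v^T (Av) = -1*-15 + 5*8
= 15 + 40 = 55

55


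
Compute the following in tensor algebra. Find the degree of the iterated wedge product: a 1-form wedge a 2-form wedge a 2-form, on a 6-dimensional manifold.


The degree of a wedge product is the sum of the degrees of the individual forms.
Degrees: 1, 2, 2
Total degree = 1 + 2 + 2 = 5

5


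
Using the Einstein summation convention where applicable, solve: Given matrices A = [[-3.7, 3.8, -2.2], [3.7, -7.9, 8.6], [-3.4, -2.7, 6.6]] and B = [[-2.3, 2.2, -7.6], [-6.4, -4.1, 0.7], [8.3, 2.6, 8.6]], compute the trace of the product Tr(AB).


Tr(AB) = sum_i (AB)_{ii} where (AB)_{ii} = sum_k A_{ik} B_{ki}.
(AB)_{11} = -3.7*-2.3 + 3.8*-6.4 + -2.2*8.3 = -34.07
(AB)_{22} = 3.7*2.2 + -7.9*-4.1 + 8.6*2.6 = 62.89
(AB)_{33} = -3.4*-7.6 + -2.7*0.7 + 6.6*8.6 = 80.71
Tr(AB) = -34.07 + 62.89 + 80.71 = 109.53

109.53


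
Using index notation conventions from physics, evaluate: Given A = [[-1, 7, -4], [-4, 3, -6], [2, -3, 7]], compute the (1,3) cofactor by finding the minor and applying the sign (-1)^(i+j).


To find cofactor C_{13}, delete row 1 and column 3.
The resulting 2x2 submatrix is: [[-4, 3], [2, -3]]
Minor M_{13} = -4*-3 - 3*2
  = 12 - 6 = 6
Sign = (-1)^(1+3) = (-1)^4 = 1
Cofactor C_{13} = 1 * 6 = 6

6


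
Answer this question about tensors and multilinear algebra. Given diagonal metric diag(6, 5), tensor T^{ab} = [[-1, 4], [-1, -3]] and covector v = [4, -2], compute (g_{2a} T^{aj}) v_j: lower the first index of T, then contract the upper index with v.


Step 1: lower the first index. For a diagonal metric, g_{ia} T^{aj} = g_{ii} T^{ij} (no sum on i).
g_{22} = 5
S_2{}^1 = 5 * T^{21} = 5 * -1 = -5
S_2{}^2 = 5 * T^{22} = 5 * -3 = -15
Step 2: contract S_2{}^j with v_j.
S_2{}^1 * v_1 = -5 * 4 = -20
S_2{}^2 * v_2 = -15 * -2 = 30
Result = -20 + 30 = 10

10


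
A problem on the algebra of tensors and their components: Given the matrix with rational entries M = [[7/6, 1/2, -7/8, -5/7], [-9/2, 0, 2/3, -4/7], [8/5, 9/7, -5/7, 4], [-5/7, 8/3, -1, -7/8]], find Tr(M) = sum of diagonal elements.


The trace is the sum of diagonal entries.
Diagonal: M[1,1] = 7/6, M[2,2] = 0, M[3,3] = -5/7, M[4,4] = -7/8
Tr(M) = 7/6 + 0 + -5/7 + -7/8
Computing step by step:
After adding M[1,1]: 7/6
After adding M[2,2]: 7/6
After adding M[3,3]: 19/42
After adding M[4,4]: -71/168
Tr(M) = -71/168

-71/168


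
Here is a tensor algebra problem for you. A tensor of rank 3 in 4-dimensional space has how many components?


The number of components of a rank-r tensor in d dimensions is d^r.
Here d = 4 and r = 3.
4^3 = 64

64


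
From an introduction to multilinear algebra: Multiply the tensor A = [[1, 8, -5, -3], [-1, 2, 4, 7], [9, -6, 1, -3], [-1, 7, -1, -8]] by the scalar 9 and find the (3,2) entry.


Scalar multiplication: (cA)_{ij} = c * A_{ij}.
c = 9
A_{32} = -6
(cA)_{32} = 9 * -6 = -54

-54


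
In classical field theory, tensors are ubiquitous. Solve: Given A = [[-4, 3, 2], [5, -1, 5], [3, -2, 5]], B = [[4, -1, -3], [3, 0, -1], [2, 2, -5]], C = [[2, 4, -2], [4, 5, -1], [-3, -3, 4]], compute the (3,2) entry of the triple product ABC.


(ABC)_{32} = sum_m (AB)_{3m} C_{m2}. First compute row 3 of AB.
(AB)_{31} = 3*4 + -2*3 + 5*2 = 16
(AB)_{32} = 3*-1 + -2*0 + 5*2 = 7
(AB)_{33} = 3*-3 + -2*-1 + 5*-5 = -32
Now contract with column 2 of C:
(AB)_{31} * C_{12} = 16 * 4 = 64
(AB)_{32} * C_{22} = 7 * 5 = 35
(AB)_{33} * C_{32} = -32 * -3 = 96
(ABC)_{32} = 64 + 35 + 96 = 195

195


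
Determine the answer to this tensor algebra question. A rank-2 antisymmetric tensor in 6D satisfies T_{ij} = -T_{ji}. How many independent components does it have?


An antisymmetric rank-2 tensor satisfies A_{ij} = -A_{ji}, so diagonal entries are zero.
The independent components are the upper-triangular entries: C(n, 2) = n(n-1)/2.
n = 6
C(6, 2) = 6 * 5 / 2 = 30 / 2 = 15

15


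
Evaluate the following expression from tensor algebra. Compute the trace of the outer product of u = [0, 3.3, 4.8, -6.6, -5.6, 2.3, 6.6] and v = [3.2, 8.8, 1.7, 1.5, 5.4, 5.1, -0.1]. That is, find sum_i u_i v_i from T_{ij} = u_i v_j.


The outer product gives T_{ij} = u_i v_j.
The trace (contraction) is Tr(T) = sum_i T_{ii} = sum_i u_i v_i.
Diagonal entries:
T_{11} = u_1 * v_1 = 0 * 3.2 = 0
T_{22} = u_2 * v_2 = 3.3 * 8.8 = 29.04
T_{33} = u_3 * v_3 = 4.8 * 1.7 = 8.16
T_{44} = u_4 * v_4 = -6.6 * 1.5 = -9.9
T_{55} = u_5 * v_5 = -5.6 * 5.4 = -30.24
T_{66} = u_6 * v_6 = 2.3 * 5.1 = 11.73
T_{77} = u_7 * v_7 = 6.6 * -0.1 = -0.66
Tr(T) = 0 + 29.04 + 8.16 + -9.9 + -30.24 + 11.73 + -0.66 = 8.13

8.13


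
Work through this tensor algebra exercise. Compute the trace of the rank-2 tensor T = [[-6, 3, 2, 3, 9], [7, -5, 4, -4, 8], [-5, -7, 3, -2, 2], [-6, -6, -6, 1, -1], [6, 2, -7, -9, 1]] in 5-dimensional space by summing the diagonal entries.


The contraction (trace) of a rank-2 tensor is the sum of its diagonal elements.
Diagonal entries: A[1,1] = -6, A[2,2] = -5, A[3,3] = 3, A[4,4] = 1, A[5,5] = 1
Tr(A) = -6 + -5 + 3 + 1 + 1 = -6

-6


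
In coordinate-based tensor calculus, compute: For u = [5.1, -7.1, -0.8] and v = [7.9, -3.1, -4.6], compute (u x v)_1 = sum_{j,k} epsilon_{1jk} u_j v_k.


(u x v)_1 = sum_{j,k} epsilon_{1jk} u_j v_k. Only permutations of (1,2,3) contribute; the two non-zero terms are:
eps_{123} u_2 v_3 = 1 * -7.1 * -4.6 = 32.66
eps_{132} u_3 v_2 = -1 * -0.8 * -3.1 = -2.48
(u x v)_1 = 30.18

30.18


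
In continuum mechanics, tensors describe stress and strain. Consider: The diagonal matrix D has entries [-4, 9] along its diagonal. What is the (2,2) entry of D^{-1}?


For a diagonal matrix, the inverse has entries (D^{-1})_{ii} = 1/d_{ii}.
The diagonal entries are: d_{11} = -4, d_{22} = 9
We need (D^{-1})_{22} = 1/d_{22} = 1/9 = 1/9

1/9


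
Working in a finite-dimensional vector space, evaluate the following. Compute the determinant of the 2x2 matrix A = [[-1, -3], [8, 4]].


For a 2x2 matrix [[a, b], [c, d]], det = a*d - b*c.
a = -1, b = -3, c = 8, d = 4
a*d = -1 * 4 = -4
b*c = -3 * 8 = -24
det = -4 - -24 = 20

20


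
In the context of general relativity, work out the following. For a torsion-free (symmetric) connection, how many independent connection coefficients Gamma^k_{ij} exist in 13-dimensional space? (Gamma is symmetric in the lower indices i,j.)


Christoffel symbols Gamma^k_{ij} are symmetric in i,j, so there are d * d(d+1)/2 independent symbols.
d = 13
d(d+1)/2 = 13 * 14 / 2 = 91
Total = 13 * 91 = 1183

1183


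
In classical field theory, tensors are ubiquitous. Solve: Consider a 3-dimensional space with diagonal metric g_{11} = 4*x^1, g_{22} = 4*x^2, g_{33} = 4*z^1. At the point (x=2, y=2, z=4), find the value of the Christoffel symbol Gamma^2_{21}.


For a diagonal metric, Gamma^k_{ij} = (1/2) g^{kk} (dg_{ik}/dx_j + dg_{jk}/dx_i - dg_{ij}/dx_k).
The metric is diagonal, so g_{ab} = 0 for a != b.
At the given point: g_{11} = 8, g_{22} = 16, g_{33} = 16
g^{22} = 1/16
dg_{22}/dx_1 = dg_{22}/dx_1 = 16
dg_{12}/dx_2 = 0 (off-diagonal)
dg_{21}/dx_2 = 0 (off-diagonal)
Numerator = 16 + 0 - 0 = 16
Gamma^2_{21} = 16 / (2 * 16) = 1/2

1/2


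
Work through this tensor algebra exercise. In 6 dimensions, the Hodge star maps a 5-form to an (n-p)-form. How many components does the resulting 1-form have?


The Hodge dual of a p-form on an n-dimensional manifold is an (n-p)-form.
n = 6, p = 5, so dual degree = 6 - 5 = 1
The number of components is C(n, n-p) = C(6, 1) = 6

6


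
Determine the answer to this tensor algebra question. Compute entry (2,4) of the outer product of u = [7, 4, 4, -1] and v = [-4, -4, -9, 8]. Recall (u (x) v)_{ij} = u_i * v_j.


The outer product entry T_{ij} = u_i * v_j.
We need i=2, j=4.
u_2 = 4, v_4 = 8
T_{2,4} = 4 * 8 = 32

32


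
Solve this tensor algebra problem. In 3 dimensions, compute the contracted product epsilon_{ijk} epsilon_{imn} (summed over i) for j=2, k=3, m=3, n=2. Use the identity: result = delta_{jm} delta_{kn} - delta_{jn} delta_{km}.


Using the identity: epsilon_{ijk} epsilon_{imn} = delta_{jm} delta_{kn} - delta_{jn} delta_{km}.
delta_{23} = 0
delta_{32} = 0
delta_{22} = 1
delta_{33} = 1
Result = 0 * 0 - 1 * 1 = 0 - 1 = -1

-1


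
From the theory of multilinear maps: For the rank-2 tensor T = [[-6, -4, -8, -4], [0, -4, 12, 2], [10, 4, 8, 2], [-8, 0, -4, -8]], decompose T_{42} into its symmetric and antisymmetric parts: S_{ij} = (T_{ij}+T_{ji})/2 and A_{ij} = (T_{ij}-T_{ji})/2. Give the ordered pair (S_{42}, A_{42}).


T_{42} = 0
T_{24} = 2
S_{42} = (0 + 2)/2 = 2/2 = 1
A_{42} = (0 - 2)/2 = -2/2 = -1
Check: S + A = 1 + -1 = 0 = T_{42}.

(1, -1)


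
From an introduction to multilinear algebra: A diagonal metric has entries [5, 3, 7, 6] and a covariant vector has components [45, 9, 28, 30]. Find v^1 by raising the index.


To raise an index with a diagonal metric: v^i = v_i / g_{ii}.
For index 1: v_1 = 45, g_{11} = 5
v^1 = 45 / 5 = 9

9


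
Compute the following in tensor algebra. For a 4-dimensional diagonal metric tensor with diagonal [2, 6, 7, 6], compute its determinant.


For a diagonal metric, the determinant is the product of diagonal entries.
Diagonal entries: 2, 6, 7, 6
det(g) = 2 * 6 * 7 * 6 = 504

504


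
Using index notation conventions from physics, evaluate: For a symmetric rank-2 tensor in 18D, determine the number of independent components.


A symmetric rank-2 tensor in d dimensions has d(d+1)/2 independent components.
d = 18
d(d+1)/2 = 18 * 19 / 2 = 342 / 2 = 171

171


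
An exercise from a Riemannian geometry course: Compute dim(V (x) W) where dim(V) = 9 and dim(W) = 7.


The dimension of a tensor product is the product of dimensions.
dim(V) = 9, dim(W) = 7
dim(V (x) W) = 9 * 7 = 63

63


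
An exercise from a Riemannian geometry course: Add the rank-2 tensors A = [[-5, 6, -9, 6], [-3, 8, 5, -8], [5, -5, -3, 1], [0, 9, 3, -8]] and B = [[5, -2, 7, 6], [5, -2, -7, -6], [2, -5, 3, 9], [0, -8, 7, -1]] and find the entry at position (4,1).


Tensor addition is component-wise: (A + B)_{ij} = A_{ij} + B_{ij}.
A_{41} = 0
B_{41} = 0
(A + B)_{41} = 0 + 0 = 0

0


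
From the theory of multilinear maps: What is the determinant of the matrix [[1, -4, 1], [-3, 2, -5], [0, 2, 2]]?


Expanding along the first row, det(A) = a11*M_11 - a12*M_12 + a13*M_13, where M_1j is the (1,j) minor.
Minor M_11 = 2*2 - -5*2 = 14
Minor M_12 = -3*2 - -5*0 = -6
Minor M_13 = -3*2 - 2*0 = -6
det = 1*(14) - -4*(-6) + 1*(-6)
    = 14 - 24 + -6
    = -16

-16


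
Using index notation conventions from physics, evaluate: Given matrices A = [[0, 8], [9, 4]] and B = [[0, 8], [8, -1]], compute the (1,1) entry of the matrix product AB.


(AB)_{ij} = sum_k A_{ik} B_{kj}.
For i=1, j=1:
A_{11} * B_{11} = 0 * 0 = 0
A_{12} * B_{21} = 8 * 8 = 64
Sum = 0 + 64 = 64

64


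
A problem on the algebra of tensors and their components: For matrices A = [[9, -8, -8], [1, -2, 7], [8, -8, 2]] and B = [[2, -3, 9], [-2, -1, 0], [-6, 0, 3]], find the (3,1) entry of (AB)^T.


(AB)^T_{ij} = (AB)_{ji} = sum_k A_{jk} B_{ki}.
For i=3, j=1 we need (AB)_{13}:
A_{11} * B_{13} = 9 * 9 = 81
A_{12} * B_{23} = -8 * 0 = 0
A_{13} * B_{33} = -8 * 3 = -24
Sum = 81 + 0 + -24 = 57

57


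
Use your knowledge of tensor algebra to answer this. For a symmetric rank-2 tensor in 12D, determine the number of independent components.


A symmetric rank-2 tensor in d dimensions has d(d+1)/2 independent components.
d = 12
d(d+1)/2 = 12 * 13 / 2 = 156 / 2 = 78

78


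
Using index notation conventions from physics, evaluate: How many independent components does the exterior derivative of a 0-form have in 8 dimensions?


The exterior derivative of a p-form is a (p+1)-form.
Its number of independent components is C(n, p+1).
n = 8, p+1 = 1
C(8, 1) = 8

8


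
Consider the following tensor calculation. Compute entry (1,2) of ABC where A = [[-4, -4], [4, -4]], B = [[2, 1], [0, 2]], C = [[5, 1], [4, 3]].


(ABC)_{12} = sum_m (AB)_{1m} C_{m2}. First compute row 1 of AB.
(AB)_{11} = -4*2 + -4*0 = -8
(AB)_{12} = -4*1 + -4*2 = -12
Now contract with column 2 of C:
(AB)_{11} * C_{12} = -8 * 1 = -8
(AB)_{12} * C_{22} = -12 * 3 = -36
(ABC)_{12} = -8 + -36 = -44

-44


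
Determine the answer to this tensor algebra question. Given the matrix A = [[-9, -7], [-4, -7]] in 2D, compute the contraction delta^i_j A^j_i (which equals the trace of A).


The contraction (trace) of a rank-2 tensor is the sum of its diagonal elements.
Diagonal entries: A[1,1] = -9, A[2,2] = -7
Tr(A) = -9 + -7 = -16

-16


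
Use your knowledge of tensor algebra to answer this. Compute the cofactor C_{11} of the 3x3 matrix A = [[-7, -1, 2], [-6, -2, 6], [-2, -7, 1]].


To find cofactor C_{11}, delete row 1 and column 1.
The resulting 2x2 submatrix is: [[-2, 6], [-7, 1]]
Minor M_{11} = -2*1 - 6*-7
  = -2 - -42 = 40
Sign = (-1)^(1+1) = (-1)^2 = 1
Cofactor C_{11} = 1 * 40 = 40

40


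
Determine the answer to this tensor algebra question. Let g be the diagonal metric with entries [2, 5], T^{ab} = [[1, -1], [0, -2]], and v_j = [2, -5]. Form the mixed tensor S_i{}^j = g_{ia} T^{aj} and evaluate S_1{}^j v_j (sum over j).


Step 1: lower the first index. For a diagonal metric, g_{ia} T^{aj} = g_{ii} T^{ij} (no sum on i).
g_{11} = 2
S_1{}^1 = 2 * T^{11} = 2 * 1 = 2
S_1{}^2 = 2 * T^{12} = 2 * -1 = -2
Step 2: contract S_1{}^j with v_j.
S_1{}^1 * v_1 = 2 * 2 = 4
S_1{}^2 * v_2 = -2 * -5 = 10
Result = 4 + 10 = 14

14


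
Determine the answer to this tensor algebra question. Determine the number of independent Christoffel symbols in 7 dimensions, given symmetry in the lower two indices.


Christoffel symbols Gamma^k_{ij} are symmetric in i,j, so there are d * d(d+1)/2 independent symbols.
d = 7
d(d+1)/2 = 7 * 8 / 2 = 28
Total = 7 * 28 = 196

196


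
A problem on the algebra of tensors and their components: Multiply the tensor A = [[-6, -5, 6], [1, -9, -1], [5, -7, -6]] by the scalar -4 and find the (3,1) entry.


Scalar multiplication: (cA)_{ij} = c * A_{ij}.
c = -4
A_{31} = 5
(cA)_{31} = -4 * 5 = -20

-20


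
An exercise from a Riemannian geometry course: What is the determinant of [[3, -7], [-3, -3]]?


For a 2x2 matrix [[a, b], [c, d]], det = a*d - b*c.
a = 3, b = -7, c = -3, d = -3
a*d = 3 * -3 = -9
b*c = -7 * -3 = 21
det = -9 - 21 = -30

-30


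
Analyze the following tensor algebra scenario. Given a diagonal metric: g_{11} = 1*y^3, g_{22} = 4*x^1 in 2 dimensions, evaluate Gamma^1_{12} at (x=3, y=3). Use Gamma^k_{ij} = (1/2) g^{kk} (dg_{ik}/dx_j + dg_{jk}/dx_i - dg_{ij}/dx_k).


For a diagonal metric, Gamma^k_{ij} = (1/2) g^{kk} (dg_{ik}/dx_j + dg_{jk}/dx_i - dg_{ij}/dx_k).
The metric is diagonal, so g_{ab} = 0 for a != b.
At the given point: g_{11} = 27, g_{22} = 12
g^{11} = 1/27
dg_{11}/dx_2 = dg_{11}/dx_2 = 27
dg_{21}/dx_1 = 0 (off-diagonal)
dg_{12}/dx_1 = 0 (off-diagonal)
Numerator = 27 + 0 - 0 = 27
Gamma^1_{12} = 27 / (2 * 27) = 1/2

1/2


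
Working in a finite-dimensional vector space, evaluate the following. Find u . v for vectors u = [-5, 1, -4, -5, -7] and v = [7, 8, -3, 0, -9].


The inner product u . v = sum of u_i * v_i.
Term-by-term: -5 * 7, 1 * 8, -4 * -3, -5 * 0, -7 * -9
Products: -35, 8, 12, 0, 63
Sum = -35 + 8 + 12 + 0 + 63 = 48

48


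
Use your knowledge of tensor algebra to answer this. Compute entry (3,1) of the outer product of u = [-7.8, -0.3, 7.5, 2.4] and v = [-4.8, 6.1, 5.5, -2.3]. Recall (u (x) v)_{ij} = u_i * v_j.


The outer product entry T_{ij} = u_i * v_j.
We need i=3, j=1.
u_3 = 7.5, v_1 = -4.8
T_{3,1} = 7.5 * -4.8 = -36

-36


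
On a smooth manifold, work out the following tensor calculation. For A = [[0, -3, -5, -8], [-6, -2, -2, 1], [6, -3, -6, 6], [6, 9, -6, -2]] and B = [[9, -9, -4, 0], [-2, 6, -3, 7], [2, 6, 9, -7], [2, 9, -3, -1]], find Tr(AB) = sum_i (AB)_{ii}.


Tr(AB) = sum_i (AB)_{ii} where (AB)_{ii} = sum_k A_{ik} B_{ki}.
(AB)_{11} = 0*9 + -3*-2 + -5*2 + -8*2 = -20
(AB)_{22} = -6*-9 + -2*6 + -2*6 + 1*9 = 39
(AB)_{33} = 6*-4 + -3*-3 + -6*9 + 6*-3 = -87
(AB)_{44} = 6*0 + 9*7 + -6*-7 + -2*-1 = 107
Tr(AB) = -20 + 39 + -87 + 107 = 39

39


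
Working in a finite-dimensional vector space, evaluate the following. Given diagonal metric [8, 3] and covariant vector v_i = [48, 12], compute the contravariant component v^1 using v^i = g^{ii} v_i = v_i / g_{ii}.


To raise an index with a diagonal metric: v^i = v_i / g_{ii}.
For index 1: v_1 = 48, g_{11} = 8
v^1 = 48 / 8 = 6

6


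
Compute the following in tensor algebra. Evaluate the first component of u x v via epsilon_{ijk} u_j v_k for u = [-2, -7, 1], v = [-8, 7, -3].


(u x v)_1 = sum_{j,k} epsilon_{1jk} u_j v_k. Only permutations of (1,2,3) contribute; the two non-zero terms are:
eps_{123} u_2 v_3 = 1 * -7 * -3 = 21
eps_{132} u_3 v_2 = -1 * 1 * 7 = -7
(u x v)_1 = 14

14


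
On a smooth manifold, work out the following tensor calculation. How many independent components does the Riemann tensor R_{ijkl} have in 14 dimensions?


The Riemann tensor in d dimensions has d^2(d^2 - 1)/12 independent components.
d = 14, so d^2 = 196
d^2 - 1 = 195
d^2(d^2 - 1) = 196 * 195 = 38220
Divide by 12: 38220 / 12 = 3185

3185


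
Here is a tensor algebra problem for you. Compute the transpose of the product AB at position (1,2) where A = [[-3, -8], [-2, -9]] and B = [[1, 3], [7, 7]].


(AB)^T_{ij} = (AB)_{ji} = sum_k A_{jk} B_{ki}.
For i=1, j=2 we need (AB)_{21}:
A_{21} * B_{11} = -2 * 1 = -2
A_{22} * B_{21} = -9 * 7 = -63
Sum = -2 + -63 = -65

-65


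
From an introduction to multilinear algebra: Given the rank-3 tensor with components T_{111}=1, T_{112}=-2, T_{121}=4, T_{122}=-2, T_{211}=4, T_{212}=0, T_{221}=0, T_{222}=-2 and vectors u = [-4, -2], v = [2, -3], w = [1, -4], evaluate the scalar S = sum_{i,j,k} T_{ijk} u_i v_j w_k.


S = sum over i,j,k of T_{ijk} u_i v_j w_k. Expanding all 8 terms:
T_{111}*u_1*v_1*w_1 = 1*-4*2*1 = -8  (running total: -8)
T_{112}*u_1*v_1*w_2 = -2*-4*2*-4 = -64  (running total: -72)
T_{121}*u_1*v_2*w_1 = 4*-4*-3*1 = 48  (running total: -24)
T_{122}*u_1*v_2*w_2 = -2*-4*-3*-4 = 96  (running total: 72)
T_{211}*u_2*v_1*w_1 = 4*-2*2*1 = -16  (running total: 56)
T_{212}*u_2*v_1*w_2 = 0*-2*2*-4 = 0  (running total: 56)
T_{221}*u_2*v_2*w_1 = 0*-2*-3*1 = 0  (running total: 56)
T_{222}*u_2*v_2*w_2 = -2*-2*-3*-4 = 48  (running total: 104)
S = 104

104


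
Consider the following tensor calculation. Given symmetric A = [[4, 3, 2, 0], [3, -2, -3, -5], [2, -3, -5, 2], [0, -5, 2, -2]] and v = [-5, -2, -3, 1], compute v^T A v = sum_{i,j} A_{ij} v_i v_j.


First compute Av:
(Av)_1 = 4*-5 + 3*-2 + 2*-3 + 0*1 = -32
(Av)_2 = 3*-5 + -2*-2 + -3*-3 + -5*1 = -7
(Av)_3 = 2*-5 + -3*-2 + -5*-3 + 2*1 = 13
(Av)_4 = 0*-5 + -5*-2 + 2*-3 + -2*1 = 2
Av = [-32, -7, 13, 2]
Then v^T (Av) = -5*-32 + -2*-7 + -3*13 + 1*2
= 160 + 14 + -39 + 2 = 137

137


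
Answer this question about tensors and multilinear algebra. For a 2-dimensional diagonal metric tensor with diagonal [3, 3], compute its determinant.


For a diagonal metric, the determinant is the product of diagonal entries.
Diagonal entries: 3, 3
det(g) = 3 * 3 = 9

9


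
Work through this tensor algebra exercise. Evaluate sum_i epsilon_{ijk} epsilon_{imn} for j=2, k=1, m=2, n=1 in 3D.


Using the identity: epsilon_{ijk} epsilon_{imn} = delta_{jm} delta_{kn} - delta_{jn} delta_{km}.
delta_{22} = 1
delta_{11} = 1
delta_{21} = 0
delta_{12} = 0
Result = 1 * 1 - 0 * 0 = 1 - 0 = 1

1


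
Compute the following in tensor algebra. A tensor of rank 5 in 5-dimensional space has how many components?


The number of components of a rank-r tensor in d dimensions is d^r.
Here d = 5 and r = 5.
5^5 = 3125

3125


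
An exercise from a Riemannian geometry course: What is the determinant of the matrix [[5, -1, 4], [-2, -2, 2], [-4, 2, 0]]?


Expanding along the first row, det(A) = a11*M_11 - a12*M_12 + a13*M_13, where M_1j is the (1,j) minor.
Minor M_11 = -2*0 - 2*2 = -4
Minor M_12 = -2*0 - 2*-4 = 8
Minor M_13 = -2*2 - -2*-4 = -12
det = 5*(-4) - -1*(8) + 4*(-12)
    = -20 - -8 + -48
    = -60

-60


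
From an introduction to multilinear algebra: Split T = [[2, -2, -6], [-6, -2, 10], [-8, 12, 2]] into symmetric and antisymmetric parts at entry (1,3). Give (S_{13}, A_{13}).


T_{13} = -6
T_{31} = -8
S_{13} = (-6 + -8)/2 = -14/2 = -7
A_{13} = (-6 - -8)/2 = 2/2 = 1
Check: S + A = -7 + 1 = -6 = T_{13}.

(-7, 1)


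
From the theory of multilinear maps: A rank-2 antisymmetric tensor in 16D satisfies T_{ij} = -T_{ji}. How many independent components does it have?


An antisymmetric rank-2 tensor satisfies A_{ij} = -A_{ji}, so diagonal entries are zero.
The independent components are the upper-triangular entries: C(n, 2) = n(n-1)/2.
n = 16
C(16, 2) = 16 * 15 / 2 = 240 / 2 = 120

120


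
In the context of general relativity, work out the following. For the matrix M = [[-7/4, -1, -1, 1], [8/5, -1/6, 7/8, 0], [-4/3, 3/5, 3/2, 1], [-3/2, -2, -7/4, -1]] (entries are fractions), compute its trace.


The trace is the sum of diagonal entries.
Diagonal: M[1,1] = -7/4, M[2,2] = -1/6, M[3,3] = 3/2, M[4,4] = -1
Tr(M) = -7/4 + -1/6 + 3/2 + -1
Computing step by step:
After adding M[1,1]: -7/4
After adding M[2,2]: -23/12
After adding M[3,3]: -5/12
After adding M[4,4]: -17/12
Tr(M) = -17/12

-17/12


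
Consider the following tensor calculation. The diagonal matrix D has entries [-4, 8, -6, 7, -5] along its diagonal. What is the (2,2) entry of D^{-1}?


For a diagonal matrix, the inverse has entries (D^{-1})_{ii} = 1/d_{ii}.
The diagonal entries are: d_{11} = -4, d_{22} = 8, d_{33} = -6, d_{44} = 7, d_{55} = -5
We need (D^{-1})_{22} = 1/d_{22} = 1/8 = 1/8

1/8


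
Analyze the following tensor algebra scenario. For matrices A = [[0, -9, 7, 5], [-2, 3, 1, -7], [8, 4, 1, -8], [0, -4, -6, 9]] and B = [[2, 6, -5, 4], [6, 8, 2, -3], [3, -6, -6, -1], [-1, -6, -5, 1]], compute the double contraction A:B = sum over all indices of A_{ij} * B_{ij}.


A:B = sum over all i,j of A_{ij} * B_{ij}.
Row 1: 0*2=0, -9*6=-54, 7*-5=-35, 5*4=20 => row sum = -69
Row 2: -2*6=-12, 3*8=24, 1*2=2, -7*-3=21 => row sum = 35
Row 3: 8*3=24, 4*-6=-24, 1*-6=-6, -8*-1=8 => row sum = 2
Row 4: 0*-1=0, -4*-6=24, -6*-5=30, 9*1=9 => row sum = 63
Total = -69 + 35 + 2 + 63 = 31

31


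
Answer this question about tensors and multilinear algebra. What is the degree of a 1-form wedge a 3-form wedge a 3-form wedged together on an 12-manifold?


The degree of a wedge product is the sum of the degrees of the individual forms.
Degrees: 1, 3, 3
Total degree = 1 + 3 + 3 = 7

7


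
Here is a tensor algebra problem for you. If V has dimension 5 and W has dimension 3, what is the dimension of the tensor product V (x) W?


The dimension of a tensor product is the product of dimensions.
dim(V) = 5, dim(W) = 3
dim(V (x) W) = 5 * 3 = 15

15


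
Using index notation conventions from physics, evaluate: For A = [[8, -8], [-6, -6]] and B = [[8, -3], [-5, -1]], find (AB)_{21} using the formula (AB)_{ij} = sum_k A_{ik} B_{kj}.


(AB)_{ij} = sum_k A_{ik} B_{kj}.
For i=2, j=1:
A_{21} * B_{11} = -6 * 8 = -48
A_{22} * B_{21} = -6 * -5 = 30
Sum = -48 + 30 = -18

-18


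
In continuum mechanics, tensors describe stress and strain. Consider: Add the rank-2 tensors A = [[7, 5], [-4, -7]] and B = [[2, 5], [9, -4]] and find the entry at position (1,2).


Tensor addition is component-wise: (A + B)_{ij} = A_{ij} + B_{ij}.
A_{12} = 5
B_{12} = 5
(A + B)_{12} = 5 + 5 = 10

10


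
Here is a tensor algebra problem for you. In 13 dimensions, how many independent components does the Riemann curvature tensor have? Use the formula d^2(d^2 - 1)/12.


The Riemann tensor in d dimensions has d^2(d^2 - 1)/12 independent components.
d = 13, so d^2 = 169
d^2 - 1 = 168
d^2(d^2 - 1) = 169 * 168 = 28392
Divide by 12: 28392 / 12 = 2366

2366


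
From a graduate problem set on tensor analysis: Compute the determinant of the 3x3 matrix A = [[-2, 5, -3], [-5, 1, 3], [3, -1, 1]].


Expanding along the first row, det(A) = a11*M_11 - a12*M_12 + a13*M_13, where M_1j is the (1,j) minor.
Minor M_11 = 1*1 - 3*-1 = 4
Minor M_12 = -5*1 - 3*3 = -14
Minor M_13 = -5*-1 - 1*3 = 2
det = -2*(4) - 5*(-14) + -3*(2)
    = -8 - -70 + -6
    = 56

56


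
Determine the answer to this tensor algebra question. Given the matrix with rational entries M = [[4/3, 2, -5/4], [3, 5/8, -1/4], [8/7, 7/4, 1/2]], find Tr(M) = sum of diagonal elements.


The trace is the sum of diagonal entries.
Diagonal: M[1,1] = 4/3, M[2,2] = 5/8, M[3,3] = 1/2
Tr(M) = 4/3 + 5/8 + 1/2
Computing step by step:
After adding M[1,1]: 4/3
After adding M[2,2]: 47/24
After adding M[3,3]: 59/24
Tr(M) = 59/24

59/24


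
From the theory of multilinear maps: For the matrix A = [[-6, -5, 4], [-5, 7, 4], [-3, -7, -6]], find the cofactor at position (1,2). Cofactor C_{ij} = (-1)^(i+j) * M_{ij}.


To find cofactor C_{12}, delete row 1 and column 2.
The resulting 2x2 submatrix is: [[-5, 4], [-3, -6]]
Minor M_{12} = -5*-6 - 4*-3
  = 30 - -12 = 42
Sign = (-1)^(1+2) = (-1)^3 = -1
Cofactor C_{12} = -1 * 42 = -42

-42


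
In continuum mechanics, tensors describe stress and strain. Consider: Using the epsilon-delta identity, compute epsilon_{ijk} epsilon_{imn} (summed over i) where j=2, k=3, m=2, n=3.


Using the identity: epsilon_{ijk} epsilon_{imn} = delta_{jm} delta_{kn} - delta_{jn} delta_{km}.
delta_{22} = 1
delta_{33} = 1
delta_{23} = 0
delta_{32} = 0
Result = 1 * 1 - 0 * 0 = 1 - 0 = 1

1


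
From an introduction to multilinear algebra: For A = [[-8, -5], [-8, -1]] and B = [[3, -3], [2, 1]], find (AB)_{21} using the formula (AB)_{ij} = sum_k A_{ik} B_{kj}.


(AB)_{ij} = sum_k A_{ik} B_{kj}.
For i=2, j=1:
A_{21} * B_{11} = -8 * 3 = -24
A_{22} * B_{21} = -1 * 2 = -2
Sum = -24 + -2 = -26

-26


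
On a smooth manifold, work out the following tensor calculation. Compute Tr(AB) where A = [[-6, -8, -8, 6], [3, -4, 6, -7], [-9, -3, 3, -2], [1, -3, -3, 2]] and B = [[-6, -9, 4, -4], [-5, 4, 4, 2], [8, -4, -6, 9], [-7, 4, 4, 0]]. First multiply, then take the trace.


Tr(AB) = sum_i (AB)_{ii} where (AB)_{ii} = sum_k A_{ik} B_{ki}.
(AB)_{11} = -6*-6 + -8*-5 + -8*8 + 6*-7 = -30
(AB)_{22} = 3*-9 + -4*4 + 6*-4 + -7*4 = -95
(AB)_{33} = -9*4 + -3*4 + 3*-6 + -2*4 = -74
(AB)_{44} = 1*-4 + -3*2 + -3*9 + 2*0 = -37
Tr(AB) = -30 + -95 + -74 + -37 = -236

-236


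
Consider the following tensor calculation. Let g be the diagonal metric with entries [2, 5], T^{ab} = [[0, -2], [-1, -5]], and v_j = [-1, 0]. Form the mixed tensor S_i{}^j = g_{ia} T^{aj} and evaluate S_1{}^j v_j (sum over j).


Step 1: lower the first index. For a diagonal metric, g_{ia} T^{aj} = g_{ii} T^{ij} (no sum on i).
g_{11} = 2
S_1{}^1 = 2 * T^{11} = 2 * 0 = 0
S_1{}^2 = 2 * T^{12} = 2 * -2 = -4
Step 2: contract S_1{}^j with v_j.
S_1{}^1 * v_1 = 0 * -1 = 0
S_1{}^2 * v_2 = -4 * 0 = 0
Result = 0 + 0 = 0

0


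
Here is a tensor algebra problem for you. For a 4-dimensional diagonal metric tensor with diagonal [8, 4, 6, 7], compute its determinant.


For a diagonal metric, the determinant is the product of diagonal entries.
Diagonal entries: 8, 4, 6, 7
det(g) = 8 * 4 * 6 * 7 = 1344

1344


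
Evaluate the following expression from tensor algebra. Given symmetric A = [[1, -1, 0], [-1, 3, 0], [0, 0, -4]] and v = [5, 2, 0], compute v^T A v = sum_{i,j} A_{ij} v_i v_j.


First compute Av:
(Av)_1 = 1*5 + -1*2 + 0*0 = 3
(Av)_2 = -1*5 + 3*2 + 0*0 = 1
(Av)_3 = 0*5 + 0*2 + -4*0 = 0
Av = [3, 1, 0]
Then v^T (Av) = 5*3 + 2*1 + 0*0
= 15 + 2 + 0 = 17

17


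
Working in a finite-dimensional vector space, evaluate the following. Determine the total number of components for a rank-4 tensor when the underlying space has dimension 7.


The number of components of a rank-r tensor in d dimensions is d^r.
Here d = 7 and r = 4.
7^4 = 2401

2401


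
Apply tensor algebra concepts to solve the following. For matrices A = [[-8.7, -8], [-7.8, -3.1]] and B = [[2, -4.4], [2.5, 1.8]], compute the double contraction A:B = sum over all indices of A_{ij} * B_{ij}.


A:B = sum over all i,j of A_{ij} * B_{ij}.
Row 1: -8.7*2=-17.4, -8*-4.4=35.2 => row sum = 17.8
Row 2: -7.8*2.5=-19.5, -3.1*1.8=-5.58 => row sum = -25.08
Total = 17.8 + -25.08 = -7.28

-7.28


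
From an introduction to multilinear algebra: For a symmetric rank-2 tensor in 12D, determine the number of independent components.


A symmetric rank-2 tensor in d dimensions has d(d+1)/2 independent components.
d = 12
d(d+1)/2 = 12 * 13 / 2 = 156 / 2 = 78

78


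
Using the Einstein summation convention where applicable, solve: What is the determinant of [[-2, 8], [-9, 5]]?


For a 2x2 matrix [[a, b], [c, d]], det = a*d - b*c.
a = -2, b = 8, c = -9, d = 5
a*d = -2 * 5 = -10
b*c = 8 * -9 = -72
det = -10 - -72 = 62

62


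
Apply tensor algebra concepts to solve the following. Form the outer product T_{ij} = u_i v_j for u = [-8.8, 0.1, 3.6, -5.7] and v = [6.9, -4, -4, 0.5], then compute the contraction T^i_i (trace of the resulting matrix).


The outer product gives T_{ij} = u_i v_j.
The trace (contraction) is Tr(T) = sum_i T_{ii} = sum_i u_i v_i.
Diagonal entries:
T_{11} = u_1 * v_1 = -8.8 * 6.9 = -60.72
T_{22} = u_2 * v_2 = 0.1 * -4 = -0.4
T_{33} = u_3 * v_3 = 3.6 * -4 = -14.4
T_{44} = u_4 * v_4 = -5.7 * 0.5 = -2.85
Tr(T) = -60.72 + -0.4 + -14.4 + -2.85 = -78.37

-78.37


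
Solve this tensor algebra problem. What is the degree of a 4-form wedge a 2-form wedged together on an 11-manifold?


The degree of a wedge product is the sum of the degrees of the individual forms.
Degrees: 4, 2
Total degree = 4 + 2 = 6

6


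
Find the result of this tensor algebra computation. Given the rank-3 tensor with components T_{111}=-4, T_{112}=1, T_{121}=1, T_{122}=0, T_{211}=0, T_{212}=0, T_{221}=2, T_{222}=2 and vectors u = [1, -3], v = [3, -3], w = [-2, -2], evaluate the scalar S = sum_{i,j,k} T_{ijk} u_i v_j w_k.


S = sum over i,j,k of T_{ijk} u_i v_j w_k. Expanding all 8 terms:
T_{111}*u_1*v_1*w_1 = -4*1*3*-2 = 24  (running total: 24)
T_{112}*u_1*v_1*w_2 = 1*1*3*-2 = -6  (running total: 18)
T_{121}*u_1*v_2*w_1 = 1*1*-3*-2 = 6  (running total: 24)
T_{122}*u_1*v_2*w_2 = 0*1*-3*-2 = 0  (running total: 24)
T_{211}*u_2*v_1*w_1 = 0*-3*3*-2 = 0  (running total: 24)
T_{212}*u_2*v_1*w_2 = 0*-3*3*-2 = 0  (running total: 24)
T_{221}*u_2*v_2*w_1 = 2*-3*-3*-2 = -36  (running total: -12)
T_{222}*u_2*v_2*w_2 = 2*-3*-3*-2 = -36  (running total: -48)
S = -48

-48


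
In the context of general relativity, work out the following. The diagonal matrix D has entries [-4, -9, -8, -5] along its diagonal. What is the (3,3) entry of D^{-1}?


For a diagonal matrix, the inverse has entries (D^{-1})_{ii} = 1/d_{ii}.
The diagonal entries are: d_{11} = -4, d_{22} = -9, d_{33} = -8, d_{44} = -5
We need (D^{-1})_{33} = 1/d_{33} = 1/-8 = -1/8

-1/8


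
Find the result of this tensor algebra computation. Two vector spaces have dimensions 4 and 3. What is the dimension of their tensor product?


The dimension of a tensor product is the product of dimensions.
dim(V) = 4, dim(W) = 3
dim(V (x) W) = 4 * 3 = 12

12


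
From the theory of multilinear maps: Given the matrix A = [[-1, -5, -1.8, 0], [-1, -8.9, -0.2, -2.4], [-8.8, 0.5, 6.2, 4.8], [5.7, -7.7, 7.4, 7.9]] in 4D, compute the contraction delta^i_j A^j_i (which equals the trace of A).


The contraction (trace) of a rank-2 tensor is the sum of its diagonal elements.
Diagonal entries: A[1,1] = -1, A[2,2] = -8.9, A[3,3] = 6.2, A[4,4] = 7.9
Tr(A) = -1 + -8.9 + 6.2 + 7.9 = 4.2

4.2


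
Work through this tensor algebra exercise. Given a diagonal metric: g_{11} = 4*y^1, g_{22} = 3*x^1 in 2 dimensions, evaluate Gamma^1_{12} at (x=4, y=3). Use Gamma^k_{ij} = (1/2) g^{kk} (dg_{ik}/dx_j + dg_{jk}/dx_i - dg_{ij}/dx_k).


For a diagonal metric, Gamma^k_{ij} = (1/2) g^{kk} (dg_{ik}/dx_j + dg_{jk}/dx_i - dg_{ij}/dx_k).
The metric is diagonal, so g_{ab} = 0 for a != b.
At the given point: g_{11} = 12, g_{22} = 12
g^{11} = 1/12
dg_{11}/dx_2 = dg_{11}/dx_2 = 4
dg_{21}/dx_1 = 0 (off-diagonal)
dg_{12}/dx_1 = 0 (off-diagonal)
Numerator = 4 + 0 - 0 = 4
Gamma^1_{12} = 4 / (2 * 12) = 1/6

1/6


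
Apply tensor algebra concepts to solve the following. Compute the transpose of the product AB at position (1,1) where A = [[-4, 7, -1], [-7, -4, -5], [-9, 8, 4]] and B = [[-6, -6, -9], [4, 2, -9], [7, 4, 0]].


(AB)^T_{ij} = (AB)_{ji} = sum_k A_{jk} B_{ki}.
For i=1, j=1 we need (AB)_{11}:
A_{11} * B_{11} = -4 * -6 = 24
A_{12} * B_{21} = 7 * 4 = 28
A_{13} * B_{31} = -1 * 7 = -7
Sum = 24 + 28 + -7 = 45

45


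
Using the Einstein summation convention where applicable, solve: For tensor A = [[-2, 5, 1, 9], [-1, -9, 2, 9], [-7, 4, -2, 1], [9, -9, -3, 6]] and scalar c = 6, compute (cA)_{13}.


Scalar multiplication: (cA)_{ij} = c * A_{ij}.
c = 6
A_{13} = 1
(cA)_{13} = 6 * 1 = 6

6


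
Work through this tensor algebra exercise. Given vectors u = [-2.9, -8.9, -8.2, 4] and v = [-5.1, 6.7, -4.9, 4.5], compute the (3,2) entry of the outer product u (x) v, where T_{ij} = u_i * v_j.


The outer product entry T_{ij} = u_i * v_j.
We need i=3, j=2.
u_3 = -8.2, v_2 = 6.7
T_{3,2} = -8.2 * 6.7 = -54.94

-54.94


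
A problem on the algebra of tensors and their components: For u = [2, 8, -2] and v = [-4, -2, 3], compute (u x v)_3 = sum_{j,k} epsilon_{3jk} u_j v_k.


(u x v)_3 = sum_{j,k} epsilon_{3jk} u_j v_k. Only permutations of (1,2,3) contribute; the two non-zero terms are:
eps_{312} u_1 v_2 = 1 * 2 * -2 = -4
eps_{321} u_2 v_1 = -1 * 8 * -4 = 32
(u x v)_3 = 28

28


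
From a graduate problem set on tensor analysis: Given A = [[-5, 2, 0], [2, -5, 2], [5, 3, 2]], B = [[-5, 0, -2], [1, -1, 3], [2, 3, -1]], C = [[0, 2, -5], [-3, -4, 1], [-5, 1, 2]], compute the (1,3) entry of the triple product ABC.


(ABC)_{13} = sum_m (AB)_{1m} C_{m3}. First compute row 1 of AB.
(AB)_{11} = -5*-5 + 2*1 + 0*2 = 27
(AB)_{12} = -5*0 + 2*-1 + 0*3 = -2
(AB)_{13} = -5*-2 + 2*3 + 0*-1 = 16
Now contract with column 3 of C:
(AB)_{11} * C_{13} = 27 * -5 = -135
(AB)_{12} * C_{23} = -2 * 1 = -2
(AB)_{13} * C_{33} = 16 * 2 = 32
(ABC)_{13} = -135 + -2 + 32 = -105

-105


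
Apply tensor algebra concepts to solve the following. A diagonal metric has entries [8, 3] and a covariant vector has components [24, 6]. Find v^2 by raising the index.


To raise an index with a diagonal metric: v^i = v_i / g_{ii}.
For index 2: v_2 = 6, g_{22} = 3
v^2 = 6 / 3 = 2

2


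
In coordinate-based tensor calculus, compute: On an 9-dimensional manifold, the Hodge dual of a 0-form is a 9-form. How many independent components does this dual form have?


The Hodge dual of a p-form on an n-dimensional manifold is an (n-p)-form.
n = 9, p = 0, so dual degree = 9 - 0 = 9
The number of components is C(n, n-p) = C(9, 9) = 1

1


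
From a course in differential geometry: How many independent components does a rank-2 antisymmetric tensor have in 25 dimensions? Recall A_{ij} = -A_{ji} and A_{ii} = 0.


An antisymmetric rank-2 tensor satisfies A_{ij} = -A_{ji}, so diagonal entries are zero.
The independent components are the upper-triangular entries: C(n, 2) = n(n-1)/2.
n = 25
C(25, 2) = 25 * 24 / 2 = 600 / 2 = 300

300


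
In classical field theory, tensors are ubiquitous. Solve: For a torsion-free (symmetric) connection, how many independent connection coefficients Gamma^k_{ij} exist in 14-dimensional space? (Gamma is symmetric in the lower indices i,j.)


Christoffel symbols Gamma^k_{ij} are symmetric in i,j, so there are d * d(d+1)/2 independent symbols.
d = 14
d(d+1)/2 = 14 * 15 / 2 = 105
Total = 14 * 105 = 1470

1470


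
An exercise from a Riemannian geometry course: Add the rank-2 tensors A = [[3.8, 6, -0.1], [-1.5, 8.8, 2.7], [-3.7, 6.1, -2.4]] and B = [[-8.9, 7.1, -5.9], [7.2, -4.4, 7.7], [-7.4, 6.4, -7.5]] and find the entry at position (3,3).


Tensor addition is component-wise: (A + B)_{ij} = A_{ij} + B_{ij}.
A_{33} = -2.4
B_{33} = -7.5
(A + B)_{33} = -2.4 + -7.5 = -9.9

-9.9


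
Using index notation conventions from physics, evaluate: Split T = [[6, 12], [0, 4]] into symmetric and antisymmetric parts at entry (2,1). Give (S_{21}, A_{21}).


T_{21} = 0
T_{12} = 12
S_{21} = (0 + 12)/2 = 12/2 = 6
A_{21} = (0 - 12)/2 = -12/2 = -6
Check: S + A = 6 + -6 = 0 = T_{21}.

(6, -6)


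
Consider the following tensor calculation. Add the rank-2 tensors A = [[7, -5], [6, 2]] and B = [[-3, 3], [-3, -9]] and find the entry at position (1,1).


Tensor addition is component-wise: (A + B)_{ij} = A_{ij} + B_{ij}.
A_{11} = 7
B_{11} = -3
(A + B)_{11} = 7 + -3 = 4

4


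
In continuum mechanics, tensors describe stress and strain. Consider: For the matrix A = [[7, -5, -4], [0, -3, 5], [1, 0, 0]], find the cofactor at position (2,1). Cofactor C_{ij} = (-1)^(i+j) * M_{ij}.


To find cofactor C_{21}, delete row 2 and column 1.
The resulting 2x2 submatrix is: [[-5, -4], [0, 0]]
Minor M_{21} = -5*0 - -4*0
  = 0 - 0 = 0
Sign = (-1)^(2+1) = (-1)^3 = -1
Cofactor C_{21} = -1 * 0 = 0

0
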